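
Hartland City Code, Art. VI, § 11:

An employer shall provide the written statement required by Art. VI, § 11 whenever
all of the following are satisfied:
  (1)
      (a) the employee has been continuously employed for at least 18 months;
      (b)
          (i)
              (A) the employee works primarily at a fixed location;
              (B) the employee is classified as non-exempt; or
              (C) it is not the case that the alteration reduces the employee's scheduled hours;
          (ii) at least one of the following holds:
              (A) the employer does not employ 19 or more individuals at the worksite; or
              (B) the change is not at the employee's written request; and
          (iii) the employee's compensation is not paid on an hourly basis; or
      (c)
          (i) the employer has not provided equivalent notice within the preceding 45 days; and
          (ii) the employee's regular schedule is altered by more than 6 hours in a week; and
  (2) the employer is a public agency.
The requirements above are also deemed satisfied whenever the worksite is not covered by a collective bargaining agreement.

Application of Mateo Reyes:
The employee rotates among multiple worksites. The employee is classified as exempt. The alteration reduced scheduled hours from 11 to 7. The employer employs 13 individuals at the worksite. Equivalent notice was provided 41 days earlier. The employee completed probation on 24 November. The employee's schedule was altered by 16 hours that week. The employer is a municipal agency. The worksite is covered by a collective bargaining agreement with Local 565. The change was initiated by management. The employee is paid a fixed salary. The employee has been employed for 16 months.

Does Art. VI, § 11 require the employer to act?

No — not required.

(a) tenure ≥ 18 mo. — not satisfied.
(A) fixed location — fails.
(B) non-exempt — not met.
(C) not (hours reduced) — not satisfied.
(i) = F OR F OR F = false.
(A) not (≥ 19 at site) — holds.
(B) not employee-requested — holds.
So (ii) is satisfied (T OR T).
(iii) not (hourly-paid) — holds.
So (b) is not satisfied (F AND T AND T).
(i) no recent notice — not satisfied.
(ii) schedule shift > 6h — met.
(c): F AND T → false.
(1) = F OR F OR F = false.
(2) public agency — satisfied.
So Overall is not satisfied (F AND T).
Exception (no CBA) — not satisfied.
Result: main false OR exception false → false.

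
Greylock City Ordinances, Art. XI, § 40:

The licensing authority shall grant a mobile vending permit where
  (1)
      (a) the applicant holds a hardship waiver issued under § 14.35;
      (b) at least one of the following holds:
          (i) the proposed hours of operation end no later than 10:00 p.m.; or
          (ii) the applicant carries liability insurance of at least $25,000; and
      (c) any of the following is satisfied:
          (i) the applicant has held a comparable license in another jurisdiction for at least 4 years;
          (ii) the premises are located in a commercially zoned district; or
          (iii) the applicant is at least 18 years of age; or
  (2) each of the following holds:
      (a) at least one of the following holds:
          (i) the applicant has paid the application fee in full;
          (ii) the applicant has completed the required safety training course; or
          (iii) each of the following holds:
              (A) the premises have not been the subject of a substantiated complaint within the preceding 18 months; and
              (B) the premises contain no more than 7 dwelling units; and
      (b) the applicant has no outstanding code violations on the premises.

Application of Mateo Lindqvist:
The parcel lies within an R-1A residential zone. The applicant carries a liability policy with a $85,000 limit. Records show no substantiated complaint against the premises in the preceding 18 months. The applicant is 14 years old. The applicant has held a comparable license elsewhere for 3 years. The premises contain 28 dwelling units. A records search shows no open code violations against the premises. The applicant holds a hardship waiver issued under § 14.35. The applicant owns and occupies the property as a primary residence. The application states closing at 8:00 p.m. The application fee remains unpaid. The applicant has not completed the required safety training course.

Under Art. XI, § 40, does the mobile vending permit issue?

(a) hardship waiver — holds.
(i) closes by 10 p.m. — met.
(ii) insurance ≥ $25,000 — satisfied.
(b) = T OR T = true.
(i) prior license ≥ 4 yr — fails.
(ii) commercially zoned — not met.
(iii) age ≥ 18 — not satisfied.
(c): F OR F OR F → false.
(1): T AND T AND F → false.
(i) fee paid — not satisfied.
(ii) safety training — fails.
(A) no complaint in 18 mo. — satisfied.
(B) ≤ 7 units — not satisfied.
So (iii) is not satisfied (T AND F).
(a): F OR F OR F → false.
(b) no code violations — satisfied.
(2) = F AND T = false.
Overall = F OR F = false.

No — denied.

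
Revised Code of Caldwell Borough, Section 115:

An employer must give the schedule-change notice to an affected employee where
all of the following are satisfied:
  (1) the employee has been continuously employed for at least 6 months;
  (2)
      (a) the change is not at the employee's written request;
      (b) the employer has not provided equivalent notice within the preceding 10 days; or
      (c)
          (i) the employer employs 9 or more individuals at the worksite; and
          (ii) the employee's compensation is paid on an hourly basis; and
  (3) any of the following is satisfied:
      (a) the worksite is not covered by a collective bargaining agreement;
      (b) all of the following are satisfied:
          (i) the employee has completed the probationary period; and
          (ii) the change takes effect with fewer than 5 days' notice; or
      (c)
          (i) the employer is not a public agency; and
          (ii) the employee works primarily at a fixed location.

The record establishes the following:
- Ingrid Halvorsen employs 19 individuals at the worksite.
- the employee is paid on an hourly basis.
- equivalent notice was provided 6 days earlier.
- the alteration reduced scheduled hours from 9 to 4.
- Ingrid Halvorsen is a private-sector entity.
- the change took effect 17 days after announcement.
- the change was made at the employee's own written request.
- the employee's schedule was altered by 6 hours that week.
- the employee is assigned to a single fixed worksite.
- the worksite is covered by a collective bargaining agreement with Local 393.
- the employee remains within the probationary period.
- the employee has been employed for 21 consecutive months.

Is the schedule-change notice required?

(1) tenure ≥ 6 mo. — met.
(a) not employee-requested — not met.
(b) no recent notice — not met.
(i) ≥ 9 at site — satisfied.
(ii) hourly-paid — satisfied.
So (c) is satisfied (T AND T).
(2): F OR F OR T → true.
(a) no CBA — not met.
(i) past probation — fails.
(ii) < 5 days' notice — not satisfied.
(b): F AND F → false.
(i) not (public agency) — satisfied.
(ii) fixed location — satisfied.
(c): T AND T → true.
So (3) is satisfied (F OR F OR T).
Overall: T AND T AND T → true.

Yes — required.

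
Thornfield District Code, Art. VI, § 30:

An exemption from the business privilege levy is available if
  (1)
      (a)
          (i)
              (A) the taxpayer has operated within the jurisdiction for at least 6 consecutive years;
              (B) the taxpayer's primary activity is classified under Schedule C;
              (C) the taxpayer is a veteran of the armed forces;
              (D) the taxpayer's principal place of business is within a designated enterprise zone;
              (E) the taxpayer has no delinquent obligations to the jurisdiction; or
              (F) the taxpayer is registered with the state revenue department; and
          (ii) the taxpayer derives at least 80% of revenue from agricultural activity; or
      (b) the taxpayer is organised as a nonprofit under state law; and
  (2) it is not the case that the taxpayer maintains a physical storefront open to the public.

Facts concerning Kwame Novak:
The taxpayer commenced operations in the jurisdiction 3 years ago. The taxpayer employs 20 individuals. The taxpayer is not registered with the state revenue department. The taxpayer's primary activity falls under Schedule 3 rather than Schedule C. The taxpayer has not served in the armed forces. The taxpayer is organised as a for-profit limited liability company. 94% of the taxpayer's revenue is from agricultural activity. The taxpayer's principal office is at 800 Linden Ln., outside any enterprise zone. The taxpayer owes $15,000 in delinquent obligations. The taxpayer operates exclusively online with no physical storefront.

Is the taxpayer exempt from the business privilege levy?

(A) ≥ 6 yrs in jurisdiction — fails.
(B) Schedule C activity — fails.
(C) veteran — fails.
(D) in enterprise zone — not satisfied.
(E) no delinquency — not met.
(F) state-registered — not met.
(i): F OR F OR F OR F OR F OR F → false.
(ii) ≥80% agricultural — met.
So (a) is not satisfied (F AND T).
(b) nonprofit — not met.
So (1) is not satisfied (F OR F).
(2) not (has storefront) — holds.
Overall = F AND T = false.

No — not exempt.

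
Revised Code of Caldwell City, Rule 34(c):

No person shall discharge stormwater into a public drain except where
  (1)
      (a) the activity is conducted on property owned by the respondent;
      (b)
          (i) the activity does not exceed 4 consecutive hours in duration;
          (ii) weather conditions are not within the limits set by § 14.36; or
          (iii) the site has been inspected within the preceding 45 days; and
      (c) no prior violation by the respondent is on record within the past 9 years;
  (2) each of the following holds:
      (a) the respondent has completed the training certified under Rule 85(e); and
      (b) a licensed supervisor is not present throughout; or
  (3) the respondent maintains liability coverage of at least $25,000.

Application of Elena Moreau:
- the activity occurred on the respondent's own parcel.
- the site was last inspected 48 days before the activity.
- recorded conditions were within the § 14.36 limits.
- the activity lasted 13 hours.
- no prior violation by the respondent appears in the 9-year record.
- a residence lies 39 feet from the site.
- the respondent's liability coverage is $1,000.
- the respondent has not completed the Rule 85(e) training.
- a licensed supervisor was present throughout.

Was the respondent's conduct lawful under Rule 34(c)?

No — unlawful.

(a) own property — satisfied.
(i) ≤ 4 hrs duration — fails.
(ii) not (weather ok) — not met.
(iii) site inspected — fails.
(b) = F OR F OR F = false.
(c) no prior violation — satisfied.
(1): T AND F AND T → false.
(a) training certified — not met.
(b) not (supervisor present) — fails.
(2): F AND F → false.
(3) coverage ≥ $25,000 — not met.
So Overall is not satisfied (F OR F OR F).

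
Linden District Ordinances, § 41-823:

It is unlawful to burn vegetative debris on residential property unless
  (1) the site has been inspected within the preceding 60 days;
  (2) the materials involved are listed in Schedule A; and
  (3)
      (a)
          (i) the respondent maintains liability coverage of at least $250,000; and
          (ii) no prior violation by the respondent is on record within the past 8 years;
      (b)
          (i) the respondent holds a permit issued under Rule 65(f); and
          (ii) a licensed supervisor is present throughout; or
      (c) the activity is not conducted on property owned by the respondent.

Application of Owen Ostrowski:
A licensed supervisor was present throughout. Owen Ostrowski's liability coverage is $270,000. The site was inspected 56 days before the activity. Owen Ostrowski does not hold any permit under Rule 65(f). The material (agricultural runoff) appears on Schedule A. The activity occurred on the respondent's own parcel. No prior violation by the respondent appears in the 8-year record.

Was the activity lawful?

(1) site inspected — met.
(2) Schedule A material — met.
(i) coverage ≥ $250,000 — satisfied.
(ii) no prior violation — met.
(a): T AND T → true.
(i) holds permit — not met.
(ii) supervisor present — satisfied.
(b): F AND T → false.
(c) not (own property) — fails.
(3): T OR F OR F → true.
So Overall is satisfied (T AND T AND T).

Yes — lawful.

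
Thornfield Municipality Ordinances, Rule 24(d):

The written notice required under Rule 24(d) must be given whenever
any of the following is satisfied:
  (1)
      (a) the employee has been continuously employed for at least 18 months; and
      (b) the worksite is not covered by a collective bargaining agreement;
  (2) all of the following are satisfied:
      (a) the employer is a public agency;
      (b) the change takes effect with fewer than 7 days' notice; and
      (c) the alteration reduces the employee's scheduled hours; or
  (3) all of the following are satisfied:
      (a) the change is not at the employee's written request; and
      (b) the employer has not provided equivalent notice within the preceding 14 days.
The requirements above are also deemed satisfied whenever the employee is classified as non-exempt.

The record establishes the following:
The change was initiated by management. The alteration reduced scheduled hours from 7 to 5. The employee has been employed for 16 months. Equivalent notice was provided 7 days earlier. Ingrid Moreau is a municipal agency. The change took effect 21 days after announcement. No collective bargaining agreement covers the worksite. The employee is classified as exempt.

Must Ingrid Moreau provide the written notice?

(a) tenure ≥ 18 mo. — not met.
(b) no CBA — holds.
(1) = F AND T = false.
(a) public agency — satisfied.
(b) < 7 days' notice — fails.
(c) hours reduced — met.
So (2) is not satisfied (T AND F AND T).
(a) not employee-requested — met.
(b) no recent notice — fails.
(3) = T AND F = false.
So Overall is not satisfied (F OR F OR F).
Exception (non-exempt) — not satisfied.
Result: main false OR exception false → false.

No — not required.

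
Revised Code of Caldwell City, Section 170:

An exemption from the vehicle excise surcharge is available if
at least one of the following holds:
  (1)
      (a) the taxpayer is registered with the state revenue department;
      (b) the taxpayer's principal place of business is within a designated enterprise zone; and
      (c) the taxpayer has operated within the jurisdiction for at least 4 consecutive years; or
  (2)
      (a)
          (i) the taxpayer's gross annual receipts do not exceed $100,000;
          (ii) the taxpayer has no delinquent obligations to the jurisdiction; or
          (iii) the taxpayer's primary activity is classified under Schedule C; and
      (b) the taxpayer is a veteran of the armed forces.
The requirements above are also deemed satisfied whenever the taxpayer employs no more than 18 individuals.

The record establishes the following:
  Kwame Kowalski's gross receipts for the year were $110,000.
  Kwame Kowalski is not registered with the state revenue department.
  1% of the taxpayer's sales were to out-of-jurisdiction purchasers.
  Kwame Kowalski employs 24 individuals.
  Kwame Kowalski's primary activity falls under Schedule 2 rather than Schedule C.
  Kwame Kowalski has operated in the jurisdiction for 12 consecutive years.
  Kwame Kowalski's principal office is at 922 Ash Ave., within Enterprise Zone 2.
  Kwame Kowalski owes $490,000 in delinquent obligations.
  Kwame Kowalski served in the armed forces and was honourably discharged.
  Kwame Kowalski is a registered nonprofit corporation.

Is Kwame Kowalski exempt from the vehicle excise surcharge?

No — not exempt.

(a) state-registered — not met.
(b) in enterprise zone — satisfied.
(c) ≥ 4 yrs in jurisdiction — satisfied.
(1): F AND T AND T → false.
(i) receipts ≤ $100,000 — fails.
(ii) no delinquency — not satisfied.
(iii) Schedule C activity — not satisfied.
(a): F OR F OR F → false.
(b) veteran — holds.
(2): F AND T → false.
So Overall is not satisfied (F OR F).
Exception (≤ 18 employees) — not satisfied.
Result: main false OR exception false → false.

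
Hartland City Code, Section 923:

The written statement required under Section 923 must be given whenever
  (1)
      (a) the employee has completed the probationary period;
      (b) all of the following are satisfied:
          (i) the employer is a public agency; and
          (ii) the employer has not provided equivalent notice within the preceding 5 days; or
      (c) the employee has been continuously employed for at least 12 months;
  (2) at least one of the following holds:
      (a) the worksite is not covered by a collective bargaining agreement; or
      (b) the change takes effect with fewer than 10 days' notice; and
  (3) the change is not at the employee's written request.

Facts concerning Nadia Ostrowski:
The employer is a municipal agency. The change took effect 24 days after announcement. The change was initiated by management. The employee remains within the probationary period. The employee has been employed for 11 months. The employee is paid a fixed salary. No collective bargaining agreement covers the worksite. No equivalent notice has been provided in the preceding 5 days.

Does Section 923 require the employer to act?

Yes — required.

(a) past probation — not satisfied.
(i) public agency — holds.
(ii) no recent notice — holds.
(b) = T AND T = true.
(c) tenure ≥ 12 mo. — fails.
(1): F OR T OR F → true.
(a) no CBA — holds.
(b) < 10 days' notice — not met.
(2): T OR F → true.
(3) not employee-requested — met.
So Overall is satisfied (T AND T AND T).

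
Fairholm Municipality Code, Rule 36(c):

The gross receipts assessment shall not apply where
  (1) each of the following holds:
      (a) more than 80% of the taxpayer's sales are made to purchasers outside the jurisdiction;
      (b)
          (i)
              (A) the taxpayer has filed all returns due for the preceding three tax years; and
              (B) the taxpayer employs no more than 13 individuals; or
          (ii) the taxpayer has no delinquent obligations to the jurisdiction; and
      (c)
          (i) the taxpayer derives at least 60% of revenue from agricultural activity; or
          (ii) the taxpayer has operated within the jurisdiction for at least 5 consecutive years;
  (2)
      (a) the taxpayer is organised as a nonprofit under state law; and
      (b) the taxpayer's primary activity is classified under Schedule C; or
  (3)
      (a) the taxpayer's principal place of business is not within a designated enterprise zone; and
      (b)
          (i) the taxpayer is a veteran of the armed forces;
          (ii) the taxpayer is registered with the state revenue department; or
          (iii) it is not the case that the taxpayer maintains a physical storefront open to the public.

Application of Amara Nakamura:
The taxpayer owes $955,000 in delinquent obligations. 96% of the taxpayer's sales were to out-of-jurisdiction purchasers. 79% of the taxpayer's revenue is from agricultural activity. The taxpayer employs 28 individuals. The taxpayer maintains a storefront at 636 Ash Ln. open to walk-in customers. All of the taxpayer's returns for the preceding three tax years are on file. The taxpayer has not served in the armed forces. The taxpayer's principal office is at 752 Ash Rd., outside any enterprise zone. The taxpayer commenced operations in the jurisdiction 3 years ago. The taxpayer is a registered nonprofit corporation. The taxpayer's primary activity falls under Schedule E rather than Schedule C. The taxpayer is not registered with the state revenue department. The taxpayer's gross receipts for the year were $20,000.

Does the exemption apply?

No — not exempt.

(a) >80% out-of-jur. sales — satisfied.
(A) returns current — holds.
(B) ≤ 13 employees — not met.
(i): T AND F → false.
(ii) no delinquency — fails.
(b) = F OR F = false.
(i) ≥60% agricultural — holds.
(ii) ≥ 5 yrs in jurisdiction — not met.
So (c) is satisfied (T OR F).
(1) = T AND F AND T = false.
(a) nonprofit — met.
(b) Schedule C activity — not met.
(2) = T AND F = false.
(a) not (in enterprise zone) — satisfied.
(i) veteran — not satisfied.
(ii) state-registered — not satisfied.
(iii) not (has storefront) — not met.
(b): F OR F OR F → false.
(3): T AND F → false.
Overall: F OR F OR F → false.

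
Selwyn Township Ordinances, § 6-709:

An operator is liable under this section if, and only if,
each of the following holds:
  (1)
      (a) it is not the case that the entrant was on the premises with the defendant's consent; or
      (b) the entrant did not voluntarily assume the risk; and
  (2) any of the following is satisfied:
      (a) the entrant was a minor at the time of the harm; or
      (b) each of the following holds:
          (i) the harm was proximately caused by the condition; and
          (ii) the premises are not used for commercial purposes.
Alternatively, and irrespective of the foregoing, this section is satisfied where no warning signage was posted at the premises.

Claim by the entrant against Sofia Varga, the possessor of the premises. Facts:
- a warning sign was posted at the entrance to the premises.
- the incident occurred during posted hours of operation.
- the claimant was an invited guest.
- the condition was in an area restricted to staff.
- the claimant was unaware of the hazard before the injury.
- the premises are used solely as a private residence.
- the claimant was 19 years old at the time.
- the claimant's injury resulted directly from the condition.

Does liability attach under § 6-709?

(a) not (consent to enter) — not met.
(b) no assumed risk — met.
So (1) is satisfied (F OR T).
(a) entrant a minor — not satisfied.
(i) proximate cause — holds.
(ii) not (commercial use) — satisfied.
(b) = T AND T = true.
So (2) is satisfied (F OR T).
So Overall is satisfied (T AND T).
Exception (no signage posted) — not satisfied.
Result: main true OR exception false → true.

Yes — liable.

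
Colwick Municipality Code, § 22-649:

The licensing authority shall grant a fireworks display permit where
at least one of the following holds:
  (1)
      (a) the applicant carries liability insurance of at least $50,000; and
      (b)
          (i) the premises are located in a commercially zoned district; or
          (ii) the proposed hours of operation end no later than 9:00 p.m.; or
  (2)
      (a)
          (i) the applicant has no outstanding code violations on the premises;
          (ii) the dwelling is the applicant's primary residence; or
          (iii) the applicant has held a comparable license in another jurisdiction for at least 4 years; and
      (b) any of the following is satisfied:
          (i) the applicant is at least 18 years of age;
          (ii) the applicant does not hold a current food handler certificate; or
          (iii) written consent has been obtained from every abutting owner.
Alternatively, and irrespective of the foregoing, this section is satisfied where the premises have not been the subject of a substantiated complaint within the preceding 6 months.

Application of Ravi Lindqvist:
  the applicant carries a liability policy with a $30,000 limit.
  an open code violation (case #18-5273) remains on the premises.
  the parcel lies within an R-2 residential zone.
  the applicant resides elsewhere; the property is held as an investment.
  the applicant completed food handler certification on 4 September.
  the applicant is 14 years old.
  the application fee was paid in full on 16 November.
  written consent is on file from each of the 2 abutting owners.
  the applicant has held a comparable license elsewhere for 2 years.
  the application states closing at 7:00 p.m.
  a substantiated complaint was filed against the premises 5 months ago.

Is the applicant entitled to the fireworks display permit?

(a) insurance ≥ $50,000 — not satisfied.
(i) commercially zoned — fails.
(ii) closes by 9 p.m. — holds.
So (b) is satisfied (F OR T).
So (1) is not satisfied (F AND T).
(i) no code violations — not satisfied.
(ii) primary residence — fails.
(iii) prior license ≥ 4 yr — not satisfied.
(a) = F OR F OR F = false.
(i) age ≥ 18 — fails.
(ii) not (food handler cert.) — not met.
(iii) all abutters consent — satisfied.
(b) = F OR F OR T = true.
(2) = F AND T = false.
Overall = F OR F = false.
Exception (no complaint in 6 mo.) — not satisfied.
Result: main false OR exception false → false.

No — denied.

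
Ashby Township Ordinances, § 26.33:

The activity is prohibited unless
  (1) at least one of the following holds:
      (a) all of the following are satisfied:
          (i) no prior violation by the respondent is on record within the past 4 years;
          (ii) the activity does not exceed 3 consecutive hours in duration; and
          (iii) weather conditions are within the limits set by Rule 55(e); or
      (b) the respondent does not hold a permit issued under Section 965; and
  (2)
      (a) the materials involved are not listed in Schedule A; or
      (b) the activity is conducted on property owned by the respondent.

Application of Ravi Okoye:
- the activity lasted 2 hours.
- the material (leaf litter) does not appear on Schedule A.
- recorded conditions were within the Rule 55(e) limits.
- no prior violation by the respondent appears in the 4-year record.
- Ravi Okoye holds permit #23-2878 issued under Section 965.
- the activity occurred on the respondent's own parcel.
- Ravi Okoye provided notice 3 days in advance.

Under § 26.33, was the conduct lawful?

(i) no prior violation — met.
(ii) ≤ 3 hrs duration — satisfied.
(iii) weather ok — met.
(a): T AND T AND T → true.
(b) not (holds permit) — fails.
So (1) is satisfied (T OR F).
(a) not (Schedule A material) — holds.
(b) own property — holds.
(2) = T OR T = true.
Overall: T AND T → true.

Yes — lawful.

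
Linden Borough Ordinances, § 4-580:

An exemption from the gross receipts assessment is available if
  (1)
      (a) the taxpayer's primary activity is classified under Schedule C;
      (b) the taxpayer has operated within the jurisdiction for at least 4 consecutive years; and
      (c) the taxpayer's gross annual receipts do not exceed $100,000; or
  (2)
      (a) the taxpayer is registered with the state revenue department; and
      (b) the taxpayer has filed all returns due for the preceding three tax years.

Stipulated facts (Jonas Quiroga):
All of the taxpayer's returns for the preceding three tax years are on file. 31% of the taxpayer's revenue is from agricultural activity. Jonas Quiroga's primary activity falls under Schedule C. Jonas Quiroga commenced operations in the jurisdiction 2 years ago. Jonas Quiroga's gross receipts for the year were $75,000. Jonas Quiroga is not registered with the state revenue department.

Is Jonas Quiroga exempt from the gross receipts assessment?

No — not exempt.

(a) Schedule C activity — met.
(b) ≥ 4 yrs in jurisdiction — not met.
(c) receipts ≤ $100,000 — met.
So (1) is not satisfied (T AND F AND T).
(a) state-registered — not met.
(b) returns current — holds.
(2) = F AND T = false.
So Overall is not satisfied (F OR F).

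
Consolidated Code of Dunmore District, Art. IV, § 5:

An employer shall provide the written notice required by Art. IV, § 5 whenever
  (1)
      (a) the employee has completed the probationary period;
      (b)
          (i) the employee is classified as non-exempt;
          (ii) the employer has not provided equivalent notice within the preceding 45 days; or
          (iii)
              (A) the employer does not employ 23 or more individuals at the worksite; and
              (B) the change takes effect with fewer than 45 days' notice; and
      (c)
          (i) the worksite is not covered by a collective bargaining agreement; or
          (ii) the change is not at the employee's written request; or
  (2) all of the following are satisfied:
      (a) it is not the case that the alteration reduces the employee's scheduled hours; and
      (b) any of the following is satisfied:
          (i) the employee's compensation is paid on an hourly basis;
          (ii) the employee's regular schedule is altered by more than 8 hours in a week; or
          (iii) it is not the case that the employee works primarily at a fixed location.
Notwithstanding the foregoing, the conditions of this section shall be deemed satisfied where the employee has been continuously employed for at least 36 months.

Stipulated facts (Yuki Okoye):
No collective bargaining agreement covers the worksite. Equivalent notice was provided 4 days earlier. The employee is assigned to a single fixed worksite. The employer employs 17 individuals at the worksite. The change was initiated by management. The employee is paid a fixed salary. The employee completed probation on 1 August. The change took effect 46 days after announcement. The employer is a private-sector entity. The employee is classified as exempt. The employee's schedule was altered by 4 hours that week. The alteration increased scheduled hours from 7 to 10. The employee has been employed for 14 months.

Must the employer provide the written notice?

No — not required.

(a) past probation — met.
(i) non-exempt — not met.
(ii) no recent notice — not satisfied.
(A) not (≥ 23 at site) — met.
(B) < 45 days' notice — not met.
So (iii) is not satisfied (T AND F).
(b): F OR F OR F → false.
(i) no CBA — satisfied.
(ii) not employee-requested — satisfied.
(c) = T OR T = true.
(1): T AND F AND T → false.
(a) not (hours reduced) — satisfied.
(i) hourly-paid — not satisfied.
(ii) schedule shift > 8h — not met.
(iii) not (fixed location) — not satisfied.
(b): F OR F OR F → false.
(2): T AND F → false.
So Overall is not satisfied (F OR F).
Exception (tenure ≥ 36 mo.) — not satisfied.
Result: main false OR exception false → false.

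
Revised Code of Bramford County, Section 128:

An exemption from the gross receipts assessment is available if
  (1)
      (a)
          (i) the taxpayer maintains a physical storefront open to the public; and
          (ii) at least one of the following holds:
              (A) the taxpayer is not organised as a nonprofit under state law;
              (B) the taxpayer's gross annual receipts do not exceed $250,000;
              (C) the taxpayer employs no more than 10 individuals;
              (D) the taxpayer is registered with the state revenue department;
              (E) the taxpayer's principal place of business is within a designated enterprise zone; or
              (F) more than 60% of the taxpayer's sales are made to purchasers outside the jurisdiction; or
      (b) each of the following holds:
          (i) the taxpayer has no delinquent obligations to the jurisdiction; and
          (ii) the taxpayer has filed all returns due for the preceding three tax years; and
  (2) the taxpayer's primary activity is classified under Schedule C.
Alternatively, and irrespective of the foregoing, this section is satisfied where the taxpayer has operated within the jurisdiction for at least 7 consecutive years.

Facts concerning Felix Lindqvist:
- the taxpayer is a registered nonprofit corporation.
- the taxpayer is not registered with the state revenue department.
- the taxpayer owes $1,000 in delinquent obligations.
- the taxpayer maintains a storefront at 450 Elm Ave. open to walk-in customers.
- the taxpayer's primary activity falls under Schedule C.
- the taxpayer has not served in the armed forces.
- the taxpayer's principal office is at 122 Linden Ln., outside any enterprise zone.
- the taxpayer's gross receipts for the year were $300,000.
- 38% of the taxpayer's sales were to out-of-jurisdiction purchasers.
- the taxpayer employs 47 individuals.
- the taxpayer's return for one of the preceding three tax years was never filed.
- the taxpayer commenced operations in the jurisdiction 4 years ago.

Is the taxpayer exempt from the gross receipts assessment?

No — not exempt.

(i) has storefront — satisfied.
(A) not (nonprofit) — not met.
(B) receipts ≤ $250,000 — not met.
(C) ≤ 10 employees — fails.
(D) state-registered — not satisfied.
(E) in enterprise zone — not met.
(F) >60% out-of-jur. sales — not met.
So (ii) is not satisfied (F OR F OR F OR F OR F OR F).
(a): T AND F → false.
(i) no delinquency — not met.
(ii) returns current — fails.
(b) = F AND F = false.
So (1) is not satisfied (F OR F).
(2) Schedule C activity — satisfied.
Overall = F AND T = false.
Exception (≥ 7 yrs in jurisdiction) — not satisfied.
Result: main false OR exception false → false.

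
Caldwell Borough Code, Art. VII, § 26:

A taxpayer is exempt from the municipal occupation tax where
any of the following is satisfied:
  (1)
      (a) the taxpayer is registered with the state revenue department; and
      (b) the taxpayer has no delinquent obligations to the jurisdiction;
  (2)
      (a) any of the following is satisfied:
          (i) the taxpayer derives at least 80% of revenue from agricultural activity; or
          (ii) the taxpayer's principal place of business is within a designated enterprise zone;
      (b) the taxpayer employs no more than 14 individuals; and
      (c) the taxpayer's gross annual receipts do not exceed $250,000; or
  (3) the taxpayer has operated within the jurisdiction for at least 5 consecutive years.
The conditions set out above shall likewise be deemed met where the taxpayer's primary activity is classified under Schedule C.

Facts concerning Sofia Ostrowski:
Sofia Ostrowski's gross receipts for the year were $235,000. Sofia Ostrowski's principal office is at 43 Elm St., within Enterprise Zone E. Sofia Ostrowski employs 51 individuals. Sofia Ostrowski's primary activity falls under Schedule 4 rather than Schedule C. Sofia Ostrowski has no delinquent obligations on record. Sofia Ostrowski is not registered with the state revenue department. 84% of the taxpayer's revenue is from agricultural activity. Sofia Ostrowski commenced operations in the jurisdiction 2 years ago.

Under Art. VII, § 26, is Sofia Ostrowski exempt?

(a) state-registered — not met.
(b) no delinquency — holds.
(1): F AND T → false.
(i) ≥80% agricultural — met.
(ii) in enterprise zone — met.
(a): T OR T → true.
(b) ≤ 14 employees — not satisfied.
(c) receipts ≤ $250,000 — met.
So (2) is not satisfied (T AND F AND T).
(3) ≥ 5 yrs in jurisdiction — not satisfied.
Overall = F OR F OR F = false.
Exception (Schedule C activity) — not satisfied.
Result: main false OR exception false → false.

No — not exempt.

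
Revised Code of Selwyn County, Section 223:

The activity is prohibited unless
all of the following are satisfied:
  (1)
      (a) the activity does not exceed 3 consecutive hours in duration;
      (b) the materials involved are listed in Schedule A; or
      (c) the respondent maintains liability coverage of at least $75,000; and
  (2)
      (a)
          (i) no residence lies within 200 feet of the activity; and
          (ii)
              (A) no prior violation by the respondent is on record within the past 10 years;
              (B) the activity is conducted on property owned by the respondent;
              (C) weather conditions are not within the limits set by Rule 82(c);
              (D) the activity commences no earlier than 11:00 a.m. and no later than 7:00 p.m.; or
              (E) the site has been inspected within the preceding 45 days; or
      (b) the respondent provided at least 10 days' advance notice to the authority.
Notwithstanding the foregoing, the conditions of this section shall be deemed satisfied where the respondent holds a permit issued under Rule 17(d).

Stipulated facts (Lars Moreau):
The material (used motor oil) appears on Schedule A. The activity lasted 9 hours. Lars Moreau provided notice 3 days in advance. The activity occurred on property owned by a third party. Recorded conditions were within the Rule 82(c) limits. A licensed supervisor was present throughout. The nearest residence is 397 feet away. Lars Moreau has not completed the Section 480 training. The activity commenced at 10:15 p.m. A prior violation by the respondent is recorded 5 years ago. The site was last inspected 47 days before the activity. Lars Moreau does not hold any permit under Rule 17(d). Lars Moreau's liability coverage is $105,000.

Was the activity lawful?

(a) ≤ 3 hrs duration — not satisfied.
(b) Schedule A material — met.
(c) coverage ≥ $75,000 — holds.
(1): F OR T OR T → true.
(i) no residence in 200 ft — satisfied.
(A) no prior violation — not satisfied.
(B) own property — fails.
(C) not (weather ok) — not satisfied.
(D) start within hours — not satisfied.
(E) site inspected — not satisfied.
(ii) = F OR F OR F OR F OR F = false.
So (a) is not satisfied (T AND F).
(b) ≥10 days' notice — not met.
(2): F OR F → false.
Overall: T AND F → false.
Exception (holds permit) — not satisfied.
Result: main false OR exception false → false.

No — unlawful.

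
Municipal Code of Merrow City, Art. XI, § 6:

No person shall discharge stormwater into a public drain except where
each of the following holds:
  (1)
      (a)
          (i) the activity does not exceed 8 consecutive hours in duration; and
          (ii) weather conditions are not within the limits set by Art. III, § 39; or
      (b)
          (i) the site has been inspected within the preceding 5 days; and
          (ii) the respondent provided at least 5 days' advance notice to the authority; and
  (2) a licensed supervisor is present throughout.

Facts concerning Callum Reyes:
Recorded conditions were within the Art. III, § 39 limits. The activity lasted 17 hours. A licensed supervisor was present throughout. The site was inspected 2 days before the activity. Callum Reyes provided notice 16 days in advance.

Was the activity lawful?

Yes — lawful.

(i) ≤ 8 hrs duration — not met.
(ii) not (weather ok) — not satisfied.
So (a) is not satisfied (F AND F).
(i) site inspected — met.
(ii) ≥5 days' notice — met.
(b): T AND T → true.
(1) = F OR T = true.
(2) supervisor present — satisfied.
Overall = T AND T = true.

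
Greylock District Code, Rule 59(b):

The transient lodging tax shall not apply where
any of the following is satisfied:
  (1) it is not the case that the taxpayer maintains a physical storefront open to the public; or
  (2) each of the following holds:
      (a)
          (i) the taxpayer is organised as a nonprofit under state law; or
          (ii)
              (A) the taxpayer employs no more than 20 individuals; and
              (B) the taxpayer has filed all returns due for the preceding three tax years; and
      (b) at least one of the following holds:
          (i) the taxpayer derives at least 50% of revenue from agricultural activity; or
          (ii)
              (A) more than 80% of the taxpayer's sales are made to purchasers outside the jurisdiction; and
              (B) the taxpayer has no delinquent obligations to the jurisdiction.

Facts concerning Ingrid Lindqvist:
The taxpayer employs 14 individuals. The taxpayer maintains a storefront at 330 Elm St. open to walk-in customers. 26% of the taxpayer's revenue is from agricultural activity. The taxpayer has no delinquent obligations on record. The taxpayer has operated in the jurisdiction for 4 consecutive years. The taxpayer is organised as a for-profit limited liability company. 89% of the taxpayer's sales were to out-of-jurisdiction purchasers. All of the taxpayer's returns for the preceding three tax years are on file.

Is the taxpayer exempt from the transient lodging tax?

(1) not (has storefront) — not met.
(i) nonprofit — not satisfied.
(A) ≤ 20 employees — holds.
(B) returns current — met.
(ii): T AND T → true.
(a) = F OR T = true.
(i) ≥50% agricultural — not met.
(A) >80% out-of-jur. sales — met.
(B) no delinquency — holds.
(ii) = T AND T = true.
(b): F OR T → true.
(2) = T AND T = true.
Overall = F OR T = true.

Yes — exempt.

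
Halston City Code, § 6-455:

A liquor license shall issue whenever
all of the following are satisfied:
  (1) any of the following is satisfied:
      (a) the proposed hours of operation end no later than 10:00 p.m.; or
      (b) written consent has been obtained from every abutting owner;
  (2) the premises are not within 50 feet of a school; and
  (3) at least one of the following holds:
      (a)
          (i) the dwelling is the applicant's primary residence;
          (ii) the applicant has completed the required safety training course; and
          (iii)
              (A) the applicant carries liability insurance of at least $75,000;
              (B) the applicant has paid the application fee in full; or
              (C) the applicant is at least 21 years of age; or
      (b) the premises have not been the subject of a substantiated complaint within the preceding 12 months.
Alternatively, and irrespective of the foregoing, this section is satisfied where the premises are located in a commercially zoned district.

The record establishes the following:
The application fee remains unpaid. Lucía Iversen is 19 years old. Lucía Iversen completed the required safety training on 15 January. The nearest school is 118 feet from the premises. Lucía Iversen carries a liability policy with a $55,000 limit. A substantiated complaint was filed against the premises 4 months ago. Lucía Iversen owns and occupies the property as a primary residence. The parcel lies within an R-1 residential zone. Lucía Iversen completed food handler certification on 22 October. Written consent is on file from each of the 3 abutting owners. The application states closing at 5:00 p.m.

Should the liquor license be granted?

(a) closes by 10 p.m. — holds.
(b) all abutters consent — holds.
(1) = T OR T = true.
(2) ≥50 ft from school — satisfied.
(i) primary residence — holds.
(ii) safety training — holds.
(A) insurance ≥ $75,000 — not satisfied.
(B) fee paid — fails.
(C) age ≥ 21 — fails.
(iii): F OR F OR F → false.
(a) = T AND T AND F = false.
(b) no complaint in 12 mo. — not met.
(3): F OR F → false.
Overall: T AND T AND F → false.
Exception (commercially zoned) — not satisfied.
Result: main false OR exception false → false.

No — denied.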